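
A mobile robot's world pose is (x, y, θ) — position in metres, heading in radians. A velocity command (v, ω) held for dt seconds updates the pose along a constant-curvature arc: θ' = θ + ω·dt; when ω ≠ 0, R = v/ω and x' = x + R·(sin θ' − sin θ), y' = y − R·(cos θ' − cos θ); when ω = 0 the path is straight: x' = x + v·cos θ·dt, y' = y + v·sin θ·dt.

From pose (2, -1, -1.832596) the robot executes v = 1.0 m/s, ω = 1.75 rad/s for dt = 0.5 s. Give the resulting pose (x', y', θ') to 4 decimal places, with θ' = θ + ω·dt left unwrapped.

(2.0846, -1.4767, -0.9576)

θ' = -1.8326 + 1.75·0.5 = -0.9576
R = v/ω = 1.0/1.75 = 0.5714
x' = 2 + 0.5714·(sin -0.9576 − sin -1.8326) = 2.0846
y' = -1 − 0.5714·(cos -0.9576 − cos -1.8326) = -1.4767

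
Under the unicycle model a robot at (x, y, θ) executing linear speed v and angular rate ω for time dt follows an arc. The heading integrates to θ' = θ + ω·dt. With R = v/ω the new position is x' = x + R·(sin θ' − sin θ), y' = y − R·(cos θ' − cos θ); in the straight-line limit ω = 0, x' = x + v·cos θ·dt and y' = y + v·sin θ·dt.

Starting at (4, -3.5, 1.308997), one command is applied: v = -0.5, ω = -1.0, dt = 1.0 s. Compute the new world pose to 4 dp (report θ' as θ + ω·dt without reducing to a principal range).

θ' = 1.3090 + -1.0·1.0 = 0.3090
R = v/ω = -0.5/-1.0 = 0.5000
x' = 4 + 0.5000·(sin 0.3090 − sin 1.3090) = 3.6691
y' = -3.5 − 0.5000·(cos 0.3090 − cos 1.3090) = -3.8469

(3.6691, -3.8469, 0.3090)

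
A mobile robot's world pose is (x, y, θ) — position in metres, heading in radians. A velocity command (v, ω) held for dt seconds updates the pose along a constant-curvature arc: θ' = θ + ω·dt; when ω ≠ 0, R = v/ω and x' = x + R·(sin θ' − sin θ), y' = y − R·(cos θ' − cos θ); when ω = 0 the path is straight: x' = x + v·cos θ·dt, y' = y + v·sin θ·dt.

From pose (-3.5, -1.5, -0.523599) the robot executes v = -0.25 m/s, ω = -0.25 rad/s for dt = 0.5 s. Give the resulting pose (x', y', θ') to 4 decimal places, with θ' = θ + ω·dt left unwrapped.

θ' = -0.5236 + -0.25·0.5 = -0.6486
R = v/ω = -0.25/-0.25 = 1.0000
x' = -3.5 + 1.0000·(sin -0.6486 − sin -0.5236) = -3.6041
y' = -1.5 − 1.0000·(cos -0.6486 − cos -0.5236) = -1.4309

(-3.6041, -1.4309, -0.6486)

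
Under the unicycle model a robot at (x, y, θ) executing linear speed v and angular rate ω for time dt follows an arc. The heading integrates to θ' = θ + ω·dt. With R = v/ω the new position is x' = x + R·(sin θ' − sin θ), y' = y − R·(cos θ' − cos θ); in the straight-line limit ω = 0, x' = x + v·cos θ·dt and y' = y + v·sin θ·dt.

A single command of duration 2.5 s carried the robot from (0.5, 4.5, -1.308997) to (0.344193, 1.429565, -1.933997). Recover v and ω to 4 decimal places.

v = 1.2500, ω = -0.2500

Δθ = -1.933997 − -1.308997 = -0.625000
ω = Δθ/dt = -0.625000/2.5 = -0.2500
R = −Δy/(cos θ' − cos θ) = -5.0000
v = R·ω = -5.0000·-0.2500 = 1.2500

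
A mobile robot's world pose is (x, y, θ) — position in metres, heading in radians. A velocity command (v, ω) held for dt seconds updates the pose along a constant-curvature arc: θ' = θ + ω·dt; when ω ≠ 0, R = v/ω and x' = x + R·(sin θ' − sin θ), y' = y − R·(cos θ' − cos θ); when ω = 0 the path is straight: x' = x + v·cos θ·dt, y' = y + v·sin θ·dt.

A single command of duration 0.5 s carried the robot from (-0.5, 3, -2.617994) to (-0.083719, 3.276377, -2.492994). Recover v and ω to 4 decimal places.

Δθ = -2.492994 − -2.617994 = 0.125000
ω = Δθ/dt = 0.125000/0.5 = 0.2500
R = Δx/(sin θ' − sin θ) = -4.0000
v = R·ω = -4.0000·0.2500 = -1.0000

v = -1.0000, ω = 0.2500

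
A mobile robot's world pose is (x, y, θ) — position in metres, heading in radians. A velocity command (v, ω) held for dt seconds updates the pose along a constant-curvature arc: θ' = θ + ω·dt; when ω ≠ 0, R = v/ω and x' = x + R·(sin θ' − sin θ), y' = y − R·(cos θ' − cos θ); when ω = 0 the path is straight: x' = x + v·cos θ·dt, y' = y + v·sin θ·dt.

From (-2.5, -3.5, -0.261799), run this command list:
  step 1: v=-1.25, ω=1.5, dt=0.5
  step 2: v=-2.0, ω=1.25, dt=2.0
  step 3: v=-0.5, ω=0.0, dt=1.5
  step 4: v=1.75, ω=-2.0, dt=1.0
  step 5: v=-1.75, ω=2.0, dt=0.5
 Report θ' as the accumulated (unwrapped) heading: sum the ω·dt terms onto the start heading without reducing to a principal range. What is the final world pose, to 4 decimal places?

step 1: θ'=0.4882 (R=-0.8333) → pose (-3.1065, -3.5690, 0.4882)
step 2: θ'=2.9882 (R=-1.6000) → pose (-2.6006, -6.5633, 2.9882)
step 3: θ'=2.9882 (straight) → pose (-1.8594, -6.6778, 2.9882)
step 4: θ'=0.9882 (R=-0.8750) → pose (-2.4563, -5.3317, 0.9882)
step 5: θ'=1.9882 (R=-0.8750) → pose (-2.5255, -6.1678, 1.9882)

(-2.5255, -6.1678, 1.9882)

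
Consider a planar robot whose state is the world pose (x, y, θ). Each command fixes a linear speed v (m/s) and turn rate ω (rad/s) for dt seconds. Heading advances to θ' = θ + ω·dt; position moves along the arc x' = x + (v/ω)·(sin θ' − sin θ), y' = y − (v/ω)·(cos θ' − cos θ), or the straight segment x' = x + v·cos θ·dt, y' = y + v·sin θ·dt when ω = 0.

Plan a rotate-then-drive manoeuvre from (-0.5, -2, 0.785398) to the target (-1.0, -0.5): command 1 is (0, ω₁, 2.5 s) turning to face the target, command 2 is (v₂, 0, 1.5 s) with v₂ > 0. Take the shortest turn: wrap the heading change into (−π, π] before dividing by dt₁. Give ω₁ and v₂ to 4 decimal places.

heading to target = atan2(-0.5−-2, -1−-0.5) = 1.8925
Δθ = wrap(1.8925 − 0.7854) = 1.1071; ω₁ = Δθ/dt₁ = 0.4429
distance = √((-1−-0.5)² + (-0.5−-2)²) = 1.5811; v₂ = distance/dt₂ = 1.0541

ω₁ = 0.4429, v₂ = 1.0541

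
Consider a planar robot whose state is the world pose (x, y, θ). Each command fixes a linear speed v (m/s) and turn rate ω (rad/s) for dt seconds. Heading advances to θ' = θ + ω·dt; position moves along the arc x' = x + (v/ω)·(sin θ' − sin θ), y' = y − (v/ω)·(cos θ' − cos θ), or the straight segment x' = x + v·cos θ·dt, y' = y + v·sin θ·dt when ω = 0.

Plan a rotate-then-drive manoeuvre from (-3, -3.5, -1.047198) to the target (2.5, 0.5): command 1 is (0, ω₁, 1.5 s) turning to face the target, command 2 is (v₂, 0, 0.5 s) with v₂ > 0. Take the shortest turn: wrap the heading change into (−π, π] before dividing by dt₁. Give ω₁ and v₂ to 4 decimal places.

ω₁ = 1.1173, v₂ = 13.6015

heading to target = atan2(0.5−-3.5, 2.5−-3) = 0.6288
Δθ = wrap(0.6288 − -1.0472) = 1.6760; ω₁ = Δθ/dt₁ = 1.1173
distance = √((2.5−-3)² + (0.5−-3.5)²) = 6.8007; v₂ = distance/dt₂ = 13.6015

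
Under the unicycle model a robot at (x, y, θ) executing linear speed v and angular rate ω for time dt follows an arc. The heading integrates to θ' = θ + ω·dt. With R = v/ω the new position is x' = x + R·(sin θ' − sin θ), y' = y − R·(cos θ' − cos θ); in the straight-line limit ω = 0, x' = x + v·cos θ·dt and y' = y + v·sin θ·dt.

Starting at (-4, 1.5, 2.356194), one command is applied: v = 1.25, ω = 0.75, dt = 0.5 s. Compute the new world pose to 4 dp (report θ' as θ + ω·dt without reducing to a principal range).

θ' = 2.3562 + 0.75·0.5 = 2.7312
R = v/ω = 1.25/0.75 = 1.6667
x' = -4 + 1.6667·(sin 2.7312 − sin 2.3562) = -4.5136
y' = 1.5 − 1.6667·(cos 2.7312 − cos 2.3562) = 1.8498

(-4.5136, 1.8498, 2.7312)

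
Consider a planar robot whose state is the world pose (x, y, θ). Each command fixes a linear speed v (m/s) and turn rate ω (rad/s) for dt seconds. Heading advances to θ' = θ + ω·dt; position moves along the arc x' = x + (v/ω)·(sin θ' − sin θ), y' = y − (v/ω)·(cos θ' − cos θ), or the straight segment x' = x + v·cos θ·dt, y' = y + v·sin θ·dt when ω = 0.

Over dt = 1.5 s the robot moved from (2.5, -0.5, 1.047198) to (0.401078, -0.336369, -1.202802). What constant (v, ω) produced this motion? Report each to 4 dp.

v = -1.7500, ω = -1.5000

Δθ = -1.202802 − 1.047198 = -2.250000
ω = Δθ/dt = -2.250000/1.5 = -1.5000
R = Δx/(sin θ' − sin θ) = 1.1667
v = R·ω = 1.1667·-1.5000 = -1.7500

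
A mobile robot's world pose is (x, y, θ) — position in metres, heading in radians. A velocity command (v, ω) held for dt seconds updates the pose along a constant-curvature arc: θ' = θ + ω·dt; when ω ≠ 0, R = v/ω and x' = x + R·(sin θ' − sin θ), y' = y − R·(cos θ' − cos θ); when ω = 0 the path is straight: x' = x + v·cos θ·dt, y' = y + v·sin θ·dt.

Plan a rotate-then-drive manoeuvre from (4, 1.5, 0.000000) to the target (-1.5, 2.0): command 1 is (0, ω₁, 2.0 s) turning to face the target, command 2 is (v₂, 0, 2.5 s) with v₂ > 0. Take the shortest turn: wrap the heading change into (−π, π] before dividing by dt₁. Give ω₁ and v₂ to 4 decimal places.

ω₁ = 1.5255, v₂ = 2.2091

heading to target = atan2(2−1.5, -1.5−4) = 3.0509
Δθ = wrap(3.0509 − 0.0000) = 3.0509; ω₁ = Δθ/dt₁ = 1.5255
distance = √((-1.5−4)² + (2−1.5)²) = 5.5227; v₂ = distance/dt₂ = 2.2091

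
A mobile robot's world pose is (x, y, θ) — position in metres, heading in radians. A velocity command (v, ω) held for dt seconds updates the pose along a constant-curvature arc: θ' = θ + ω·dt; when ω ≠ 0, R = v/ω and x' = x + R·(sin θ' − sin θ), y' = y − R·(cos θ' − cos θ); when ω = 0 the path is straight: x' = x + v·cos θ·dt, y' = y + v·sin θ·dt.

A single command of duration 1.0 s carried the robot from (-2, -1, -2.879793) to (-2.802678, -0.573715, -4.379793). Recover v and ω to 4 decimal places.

v = 1.0000, ω = -1.5000

Δθ = -4.379793 − -2.879793 = -1.500000
ω = Δθ/dt = -1.500000/1.0 = -1.5000
R = Δx/(sin θ' − sin θ) = -0.6667
v = R·ω = -0.6667·-1.5000 = 1.0000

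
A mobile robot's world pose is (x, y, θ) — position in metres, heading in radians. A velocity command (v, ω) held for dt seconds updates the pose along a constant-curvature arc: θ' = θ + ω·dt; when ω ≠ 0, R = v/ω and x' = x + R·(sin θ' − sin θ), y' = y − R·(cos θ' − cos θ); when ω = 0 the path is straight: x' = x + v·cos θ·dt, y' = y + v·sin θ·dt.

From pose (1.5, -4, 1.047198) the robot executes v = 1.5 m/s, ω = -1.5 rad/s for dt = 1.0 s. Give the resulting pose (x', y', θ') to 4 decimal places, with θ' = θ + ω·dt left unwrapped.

(2.8035, -3.6008, -0.4528)

θ' = 1.0472 + -1.5·1.0 = -0.4528
R = v/ω = 1.5/-1.5 = -1.0000
x' = 1.5 + -1.0000·(sin -0.4528 − sin 1.0472) = 2.8035
y' = -4 − -1.0000·(cos -0.4528 − cos 1.0472) = -3.6008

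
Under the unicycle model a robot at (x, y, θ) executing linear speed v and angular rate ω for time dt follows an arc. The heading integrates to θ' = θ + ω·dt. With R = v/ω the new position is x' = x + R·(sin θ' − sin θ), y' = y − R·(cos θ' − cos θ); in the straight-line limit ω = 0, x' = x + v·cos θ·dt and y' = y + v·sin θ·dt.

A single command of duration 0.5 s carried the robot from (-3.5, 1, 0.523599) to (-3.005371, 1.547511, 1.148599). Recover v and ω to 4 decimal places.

v = 1.5000, ω = 1.2500

Δθ = 1.148599 − 0.523599 = 0.625000
ω = Δθ/dt = 0.625000/0.5 = 1.2500
R = −Δy/(cos θ' − cos θ) = 1.2000
v = R·ω = 1.2000·1.2500 = 1.5000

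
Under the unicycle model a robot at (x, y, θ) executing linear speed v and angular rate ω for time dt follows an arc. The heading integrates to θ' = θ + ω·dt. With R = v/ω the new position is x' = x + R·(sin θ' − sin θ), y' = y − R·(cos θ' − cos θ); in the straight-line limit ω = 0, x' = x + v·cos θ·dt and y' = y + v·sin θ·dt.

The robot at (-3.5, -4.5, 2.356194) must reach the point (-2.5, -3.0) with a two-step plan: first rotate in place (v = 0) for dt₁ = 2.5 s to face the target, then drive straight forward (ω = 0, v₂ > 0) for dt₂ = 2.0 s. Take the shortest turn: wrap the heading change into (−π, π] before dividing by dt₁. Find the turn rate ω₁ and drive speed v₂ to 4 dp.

heading to target = atan2(-3−-4.5, -2.5−-3.5) = 0.9828
Δθ = wrap(0.9828 − 2.3562) = -1.3734; ω₁ = Δθ/dt₁ = -0.5494
distance = √((-2.5−-3.5)² + (-3−-4.5)²) = 1.8028; v₂ = distance/dt₂ = 0.9014

ω₁ = -0.5494, v₂ = 0.9014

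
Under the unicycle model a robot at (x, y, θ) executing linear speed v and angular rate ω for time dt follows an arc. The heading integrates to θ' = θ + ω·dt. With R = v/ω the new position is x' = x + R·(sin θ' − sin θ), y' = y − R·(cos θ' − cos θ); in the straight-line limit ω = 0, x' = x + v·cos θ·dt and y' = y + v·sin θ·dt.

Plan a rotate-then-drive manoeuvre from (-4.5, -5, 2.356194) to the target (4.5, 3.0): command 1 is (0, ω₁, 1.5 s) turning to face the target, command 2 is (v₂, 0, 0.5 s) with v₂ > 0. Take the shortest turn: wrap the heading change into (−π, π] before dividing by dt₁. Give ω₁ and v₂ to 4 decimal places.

heading to target = atan2(3−-5, 4.5−-4.5) = 0.7266
Δθ = wrap(0.7266 − 2.3562) = -1.6296; ω₁ = Δθ/dt₁ = -1.0864
distance = √((4.5−-4.5)² + (3−-5)²) = 12.0416; v₂ = distance/dt₂ = 24.0832

ω₁ = -1.0864, v₂ = 24.0832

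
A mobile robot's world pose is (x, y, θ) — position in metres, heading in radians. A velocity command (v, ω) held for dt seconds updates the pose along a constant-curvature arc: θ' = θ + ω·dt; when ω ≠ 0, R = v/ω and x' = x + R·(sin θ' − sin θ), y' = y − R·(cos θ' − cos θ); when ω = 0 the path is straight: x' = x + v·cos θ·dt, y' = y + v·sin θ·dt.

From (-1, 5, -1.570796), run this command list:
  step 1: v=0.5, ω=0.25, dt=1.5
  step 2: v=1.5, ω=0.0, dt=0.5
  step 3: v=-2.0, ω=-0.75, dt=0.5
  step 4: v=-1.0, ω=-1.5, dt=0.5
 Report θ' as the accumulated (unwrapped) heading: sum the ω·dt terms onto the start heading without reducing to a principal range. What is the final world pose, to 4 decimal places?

step 1: θ'=-1.1958 (R=2.0000) → pose (-0.8610, 4.2675, -1.1958)
step 2: θ'=-1.1958 (straight) → pose (-0.5863, 3.5696, -1.1958)
step 3: θ'=-1.5708 (R=2.6667) → pose (-0.7716, 4.5463, -1.5708)
step 4: θ'=-2.3208 (R=0.6667) → pose (-0.5927, 5.0007, -2.3208)

(-0.5927, 5.0007, -2.3208)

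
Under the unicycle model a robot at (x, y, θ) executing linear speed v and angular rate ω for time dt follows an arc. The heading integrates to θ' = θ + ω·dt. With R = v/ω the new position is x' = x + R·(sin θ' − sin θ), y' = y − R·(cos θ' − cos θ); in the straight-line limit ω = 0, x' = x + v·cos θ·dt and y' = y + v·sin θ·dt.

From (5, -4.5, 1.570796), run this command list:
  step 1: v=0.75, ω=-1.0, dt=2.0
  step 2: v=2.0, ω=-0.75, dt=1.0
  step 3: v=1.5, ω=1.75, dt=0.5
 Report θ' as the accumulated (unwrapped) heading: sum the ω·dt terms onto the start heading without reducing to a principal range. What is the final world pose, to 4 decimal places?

step 1: θ'=-0.4292 (R=-0.7500) → pose (6.0621, -3.8180, -0.4292)
step 2: θ'=-1.1792 (R=-2.6667) → pose (7.4172, -5.2251, -1.1792)
step 3: θ'=-0.3042 (R=0.8571) → pose (7.9527, -5.7157, -0.3042)

(7.9527, -5.7157, -0.3042)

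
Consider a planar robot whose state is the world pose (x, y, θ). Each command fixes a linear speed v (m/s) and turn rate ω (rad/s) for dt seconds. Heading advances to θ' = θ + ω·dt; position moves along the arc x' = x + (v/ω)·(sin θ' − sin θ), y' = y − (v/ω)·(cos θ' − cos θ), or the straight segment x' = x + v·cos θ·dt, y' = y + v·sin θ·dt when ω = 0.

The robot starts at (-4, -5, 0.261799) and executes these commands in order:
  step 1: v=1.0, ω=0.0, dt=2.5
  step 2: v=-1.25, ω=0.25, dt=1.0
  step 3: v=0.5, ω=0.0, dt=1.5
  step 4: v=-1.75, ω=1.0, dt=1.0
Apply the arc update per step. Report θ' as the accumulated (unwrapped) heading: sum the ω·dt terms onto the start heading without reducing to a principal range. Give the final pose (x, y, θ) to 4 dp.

step 1: θ'=0.2618 (straight) → pose (-1.5852, -4.3530, 0.2618)
step 2: θ'=0.5118 (R=-5.0000) → pose (-2.7398, -4.8233, 0.5118)
step 3: θ'=0.5118 (straight) → pose (-2.0859, -4.4559, 0.5118)
step 4: θ'=1.5118 (R=-1.7500) → pose (-2.9758, -5.8785, 1.5118)

(-2.9758, -5.8785, 1.5118)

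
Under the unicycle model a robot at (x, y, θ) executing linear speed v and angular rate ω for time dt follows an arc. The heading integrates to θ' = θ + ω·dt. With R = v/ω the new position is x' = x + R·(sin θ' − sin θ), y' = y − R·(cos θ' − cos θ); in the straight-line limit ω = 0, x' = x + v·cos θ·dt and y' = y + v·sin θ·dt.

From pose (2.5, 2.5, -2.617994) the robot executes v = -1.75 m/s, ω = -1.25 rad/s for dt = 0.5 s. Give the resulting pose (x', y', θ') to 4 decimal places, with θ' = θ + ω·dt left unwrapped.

(3.3417, 2.6804, -3.2430)

θ' = -2.6180 + -1.25·0.5 = -3.2430
R = v/ω = -1.75/-1.25 = 1.4000
x' = 2.5 + 1.4000·(sin -3.2430 − sin -2.6180) = 3.3417
y' = 2.5 − 1.4000·(cos -3.2430 − cos -2.6180) = 2.6804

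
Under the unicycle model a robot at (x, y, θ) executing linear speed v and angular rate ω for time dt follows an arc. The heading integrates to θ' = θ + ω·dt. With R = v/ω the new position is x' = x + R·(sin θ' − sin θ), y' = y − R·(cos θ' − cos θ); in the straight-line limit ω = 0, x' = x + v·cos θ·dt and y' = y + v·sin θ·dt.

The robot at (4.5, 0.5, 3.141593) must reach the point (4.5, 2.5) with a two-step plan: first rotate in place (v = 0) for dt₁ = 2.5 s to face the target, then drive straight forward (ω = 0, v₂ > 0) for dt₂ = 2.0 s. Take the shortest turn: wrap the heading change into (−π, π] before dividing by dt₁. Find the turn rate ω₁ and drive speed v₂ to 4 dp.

ω₁ = -0.6283, v₂ = 1.0000

heading to target = atan2(2.5−0.5, 4.5−4.5) = 1.5708
Δθ = wrap(1.5708 − 3.1416) = -1.5708; ω₁ = Δθ/dt₁ = -0.6283
distance = √((4.5−4.5)² + (2.5−0.5)²) = 2.0000; v₂ = distance/dt₂ = 1.0000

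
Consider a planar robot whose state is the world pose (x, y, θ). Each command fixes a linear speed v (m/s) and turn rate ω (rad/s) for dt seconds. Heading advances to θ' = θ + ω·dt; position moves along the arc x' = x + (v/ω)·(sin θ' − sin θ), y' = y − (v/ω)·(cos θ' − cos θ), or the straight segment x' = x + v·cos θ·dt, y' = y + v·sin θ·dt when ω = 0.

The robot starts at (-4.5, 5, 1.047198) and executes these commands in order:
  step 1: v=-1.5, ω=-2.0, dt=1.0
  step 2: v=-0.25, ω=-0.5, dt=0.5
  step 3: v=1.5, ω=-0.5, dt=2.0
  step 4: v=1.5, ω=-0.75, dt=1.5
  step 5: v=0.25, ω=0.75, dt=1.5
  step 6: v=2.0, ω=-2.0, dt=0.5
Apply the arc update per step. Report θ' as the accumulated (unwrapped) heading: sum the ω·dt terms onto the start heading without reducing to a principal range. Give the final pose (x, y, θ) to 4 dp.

(-9.3811, 0.8768, -3.2028)

step 1: θ'=-0.9528 (R=0.7500) → pose (-5.7608, 4.9404, -0.9528)
step 2: θ'=-1.2028 (R=0.5000) → pose (-5.8198, 5.0503, -1.2028)
step 3: θ'=-2.2028 (R=-3.0000) → pose (-6.1984, 2.1988, -2.2028)
step 4: θ'=-3.3278 (R=-2.0000) → pose (-8.1824, 1.4149, -3.3278)
step 5: θ'=-2.2028 (R=0.3333) → pose (-8.5130, 1.2842, -2.2028)
step 6: θ'=-3.2028 (R=-1.0000) → pose (-9.3811, 0.8768, -3.2028)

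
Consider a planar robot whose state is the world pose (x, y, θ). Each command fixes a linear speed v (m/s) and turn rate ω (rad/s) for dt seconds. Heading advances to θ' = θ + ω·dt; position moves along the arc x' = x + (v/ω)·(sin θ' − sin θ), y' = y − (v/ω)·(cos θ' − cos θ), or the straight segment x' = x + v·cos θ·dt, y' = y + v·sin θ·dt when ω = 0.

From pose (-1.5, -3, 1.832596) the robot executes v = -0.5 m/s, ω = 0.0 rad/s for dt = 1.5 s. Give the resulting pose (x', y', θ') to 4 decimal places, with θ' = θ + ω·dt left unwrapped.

θ' = 1.8326 + 0.0·1.5 = 1.8326
ω = 0 → straight: x' = -1.5 + -0.5·cos(1.8326)·1.5 = -1.3059
y' = -3 + -0.5·sin(1.8326)·1.5 = -3.7244

(-1.3059, -3.7244, 1.8326)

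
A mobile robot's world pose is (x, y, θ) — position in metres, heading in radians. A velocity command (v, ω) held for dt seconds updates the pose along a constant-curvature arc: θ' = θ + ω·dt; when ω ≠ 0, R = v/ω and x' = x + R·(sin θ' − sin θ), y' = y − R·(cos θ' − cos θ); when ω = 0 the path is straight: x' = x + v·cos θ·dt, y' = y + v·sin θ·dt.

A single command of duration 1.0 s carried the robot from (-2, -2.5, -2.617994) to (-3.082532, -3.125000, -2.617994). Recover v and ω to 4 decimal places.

Δθ = -2.617994 − -2.617994 = 0.000000
ω = Δθ/dt = 0.000000/1.0 = 0.0000
ω = 0 → v = (Δx·cos θ + Δy·sin θ)/dt = 1.2500

v = 1.2500, ω = 0.0000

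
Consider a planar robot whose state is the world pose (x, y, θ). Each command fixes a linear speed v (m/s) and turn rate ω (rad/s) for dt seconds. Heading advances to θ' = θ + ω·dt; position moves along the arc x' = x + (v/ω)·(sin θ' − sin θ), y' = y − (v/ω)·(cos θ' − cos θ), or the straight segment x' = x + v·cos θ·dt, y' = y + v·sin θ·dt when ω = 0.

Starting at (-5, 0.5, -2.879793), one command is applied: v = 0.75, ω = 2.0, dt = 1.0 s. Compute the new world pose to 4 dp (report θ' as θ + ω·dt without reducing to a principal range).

(-5.1919, -0.1012, -0.8798)

θ' = -2.8798 + 2.0·1.0 = -0.8798
R = v/ω = 0.75/2.0 = 0.3750
x' = -5 + 0.3750·(sin -0.8798 − sin -2.8798) = -5.1919
y' = 0.5 − 0.3750·(cos -0.8798 − cos -2.8798) = -0.1012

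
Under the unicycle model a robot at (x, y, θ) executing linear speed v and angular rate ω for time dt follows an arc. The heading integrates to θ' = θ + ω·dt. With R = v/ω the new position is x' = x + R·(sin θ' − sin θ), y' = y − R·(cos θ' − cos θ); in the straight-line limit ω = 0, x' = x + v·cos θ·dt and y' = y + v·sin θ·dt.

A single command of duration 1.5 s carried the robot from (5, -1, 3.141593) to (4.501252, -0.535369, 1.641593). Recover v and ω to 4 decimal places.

v = 0.5000, ω = -1.0000

Δθ = 1.641593 − 3.141593 = -1.500000
ω = Δθ/dt = -1.500000/1.5 = -1.0000
R = Δx/(sin θ' − sin θ) = -0.5000
v = R·ω = -0.5000·-1.0000 = 0.5000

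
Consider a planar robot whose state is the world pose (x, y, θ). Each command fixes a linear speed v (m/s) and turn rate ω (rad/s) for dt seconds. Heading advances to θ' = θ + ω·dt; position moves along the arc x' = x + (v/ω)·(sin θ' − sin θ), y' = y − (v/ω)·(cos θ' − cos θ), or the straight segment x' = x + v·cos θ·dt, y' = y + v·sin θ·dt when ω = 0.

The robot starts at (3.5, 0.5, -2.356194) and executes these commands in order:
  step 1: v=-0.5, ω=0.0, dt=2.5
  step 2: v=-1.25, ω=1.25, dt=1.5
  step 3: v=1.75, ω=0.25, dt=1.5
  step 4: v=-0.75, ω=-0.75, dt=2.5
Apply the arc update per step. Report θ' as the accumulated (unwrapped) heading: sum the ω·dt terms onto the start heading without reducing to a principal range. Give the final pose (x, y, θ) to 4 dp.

step 1: θ'=-2.3562 (straight) → pose (4.3839, 1.3839, -2.3562)
step 2: θ'=-0.4812 (R=-1.0000) → pose (4.1396, 2.9774, -0.4812)
step 3: θ'=-0.1062 (R=7.0000) → pose (6.6375, 2.2220, -0.1062)
step 4: θ'=-1.9812 (R=1.0000) → pose (5.8265, 3.6153, -1.9812)

(5.8265, 3.6153, -1.9812)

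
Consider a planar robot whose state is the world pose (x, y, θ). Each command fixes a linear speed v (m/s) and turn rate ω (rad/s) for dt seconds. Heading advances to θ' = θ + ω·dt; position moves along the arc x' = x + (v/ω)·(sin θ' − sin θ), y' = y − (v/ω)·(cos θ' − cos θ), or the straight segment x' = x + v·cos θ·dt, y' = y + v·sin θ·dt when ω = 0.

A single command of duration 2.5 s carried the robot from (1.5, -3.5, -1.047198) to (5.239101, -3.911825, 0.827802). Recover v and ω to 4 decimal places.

v = 1.7500, ω = 0.7500

Δθ = 0.827802 − -1.047198 = 1.875000
ω = Δθ/dt = 1.875000/2.5 = 0.7500
R = Δx/(sin θ' − sin θ) = 2.3333
v = R·ω = 2.3333·0.7500 = 1.7500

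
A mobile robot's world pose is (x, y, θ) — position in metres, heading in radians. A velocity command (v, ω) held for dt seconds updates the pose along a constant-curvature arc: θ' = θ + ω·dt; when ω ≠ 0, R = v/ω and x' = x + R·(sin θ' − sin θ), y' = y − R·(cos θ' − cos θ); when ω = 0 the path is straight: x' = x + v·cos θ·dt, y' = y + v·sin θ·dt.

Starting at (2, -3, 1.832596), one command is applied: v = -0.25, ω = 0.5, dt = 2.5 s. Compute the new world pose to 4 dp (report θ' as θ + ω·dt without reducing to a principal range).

θ' = 1.8326 + 0.5·2.5 = 3.0826
R = v/ω = -0.25/0.5 = -0.5000
x' = 2 + -0.5000·(sin 3.0826 − sin 1.8326) = 2.4535
y' = -3 − -0.5000·(cos 3.0826 − cos 1.8326) = -3.3697

(2.4535, -3.3697, 3.0826)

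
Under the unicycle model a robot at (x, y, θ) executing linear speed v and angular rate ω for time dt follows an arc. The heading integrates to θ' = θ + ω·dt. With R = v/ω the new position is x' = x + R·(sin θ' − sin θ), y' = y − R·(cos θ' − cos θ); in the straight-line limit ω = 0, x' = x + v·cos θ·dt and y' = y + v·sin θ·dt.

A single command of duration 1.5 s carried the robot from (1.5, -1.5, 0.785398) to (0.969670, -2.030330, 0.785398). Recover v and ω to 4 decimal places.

v = -0.5000, ω = 0.0000

Δθ = 0.785398 − 0.785398 = 0.000000
ω = Δθ/dt = 0.000000/1.5 = 0.0000
ω = 0 → v = (Δx·cos θ + Δy·sin θ)/dt = -0.5000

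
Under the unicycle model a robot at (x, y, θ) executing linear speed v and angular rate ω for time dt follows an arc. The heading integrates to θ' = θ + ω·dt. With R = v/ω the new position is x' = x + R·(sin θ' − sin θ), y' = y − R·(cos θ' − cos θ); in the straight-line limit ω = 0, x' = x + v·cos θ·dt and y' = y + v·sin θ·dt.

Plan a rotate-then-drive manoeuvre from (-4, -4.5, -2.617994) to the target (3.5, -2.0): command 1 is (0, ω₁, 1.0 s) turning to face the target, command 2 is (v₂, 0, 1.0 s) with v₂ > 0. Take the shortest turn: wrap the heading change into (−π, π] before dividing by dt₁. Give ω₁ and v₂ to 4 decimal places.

heading to target = atan2(-2−-4.5, 3.5−-4) = 0.3218
Δθ = wrap(0.3218 − -2.6180) = 2.9397; ω₁ = Δθ/dt₁ = 2.9397
distance = √((3.5−-4)² + (-2−-4.5)²) = 7.9057; v₂ = distance/dt₂ = 7.9057

ω₁ = 2.9397, v₂ = 7.9057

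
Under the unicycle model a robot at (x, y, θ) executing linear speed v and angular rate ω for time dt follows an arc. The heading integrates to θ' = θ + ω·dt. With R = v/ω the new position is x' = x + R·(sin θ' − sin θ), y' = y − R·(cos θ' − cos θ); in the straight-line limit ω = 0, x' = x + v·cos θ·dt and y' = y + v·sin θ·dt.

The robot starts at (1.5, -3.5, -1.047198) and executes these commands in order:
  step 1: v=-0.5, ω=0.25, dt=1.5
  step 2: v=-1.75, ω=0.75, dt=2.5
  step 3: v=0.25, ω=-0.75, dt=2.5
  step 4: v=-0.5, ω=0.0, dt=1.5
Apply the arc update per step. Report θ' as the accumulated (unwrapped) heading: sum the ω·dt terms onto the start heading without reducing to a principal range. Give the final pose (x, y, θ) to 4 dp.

(-2.6850, -3.3135, -0.6722)

step 1: θ'=-0.6722 (R=-2.0000) → pose (1.0134, -2.9351, -0.6722)
step 2: θ'=1.2028 (R=-2.3333) → pose (-2.6167, -3.9214, 1.2028)
step 3: θ'=-0.6722 (R=-0.3333) → pose (-2.0982, -3.7805, -0.6722)
step 4: θ'=-0.6722 (straight) → pose (-2.6850, -3.3135, -0.6722)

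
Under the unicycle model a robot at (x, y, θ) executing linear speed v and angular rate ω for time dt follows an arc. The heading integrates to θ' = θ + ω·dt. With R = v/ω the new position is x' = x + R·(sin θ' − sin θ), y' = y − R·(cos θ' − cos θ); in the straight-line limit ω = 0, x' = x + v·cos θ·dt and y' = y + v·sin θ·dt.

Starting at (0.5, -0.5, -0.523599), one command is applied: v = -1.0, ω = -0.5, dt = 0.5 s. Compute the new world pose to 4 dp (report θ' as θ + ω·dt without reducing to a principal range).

θ' = -0.5236 + -0.5·0.5 = -0.7736
R = v/ω = -1.0/-0.5 = 2.0000
x' = 0.5 + 2.0000·(sin -0.7736 − sin -0.5236) = 0.1026
y' = -0.5 − 2.0000·(cos -0.7736 − cos -0.5236) = -0.1988

(0.1026, -0.1988, -0.7736)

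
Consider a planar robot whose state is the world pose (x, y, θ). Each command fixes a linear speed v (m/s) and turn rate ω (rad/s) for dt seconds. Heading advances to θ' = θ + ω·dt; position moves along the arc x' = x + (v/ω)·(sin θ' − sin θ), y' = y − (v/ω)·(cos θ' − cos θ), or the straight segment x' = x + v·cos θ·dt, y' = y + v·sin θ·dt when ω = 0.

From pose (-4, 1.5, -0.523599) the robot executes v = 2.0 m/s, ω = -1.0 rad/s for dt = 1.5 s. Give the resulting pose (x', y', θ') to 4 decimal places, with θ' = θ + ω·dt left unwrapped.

(-3.2016, -1.1070, -2.0236)

θ' = -0.5236 + -1.0·1.5 = -2.0236
R = v/ω = 2.0/-1.0 = -2.0000
x' = -4 + -2.0000·(sin -2.0236 − sin -0.5236) = -3.2016
y' = 1.5 − -2.0000·(cos -2.0236 − cos -0.5236) = -1.1070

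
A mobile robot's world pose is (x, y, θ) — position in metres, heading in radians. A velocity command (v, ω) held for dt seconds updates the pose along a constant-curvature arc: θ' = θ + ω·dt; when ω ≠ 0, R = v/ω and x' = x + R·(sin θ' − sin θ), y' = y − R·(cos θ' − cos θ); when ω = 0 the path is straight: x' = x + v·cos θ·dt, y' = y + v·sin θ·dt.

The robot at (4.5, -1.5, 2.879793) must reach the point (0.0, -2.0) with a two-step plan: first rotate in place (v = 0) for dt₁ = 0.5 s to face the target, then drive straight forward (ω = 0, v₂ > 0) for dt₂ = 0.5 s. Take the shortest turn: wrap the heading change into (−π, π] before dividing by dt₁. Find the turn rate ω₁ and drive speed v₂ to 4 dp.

ω₁ = 0.7449, v₂ = 9.0554

heading to target = atan2(-2−-1.5, 0−4.5) = -3.0309
Δθ = wrap(-3.0309 − 2.8798) = 0.3725; ω₁ = Δθ/dt₁ = 0.7449
distance = √((0−4.5)² + (-2−-1.5)²) = 4.5277; v₂ = distance/dt₂ = 9.0554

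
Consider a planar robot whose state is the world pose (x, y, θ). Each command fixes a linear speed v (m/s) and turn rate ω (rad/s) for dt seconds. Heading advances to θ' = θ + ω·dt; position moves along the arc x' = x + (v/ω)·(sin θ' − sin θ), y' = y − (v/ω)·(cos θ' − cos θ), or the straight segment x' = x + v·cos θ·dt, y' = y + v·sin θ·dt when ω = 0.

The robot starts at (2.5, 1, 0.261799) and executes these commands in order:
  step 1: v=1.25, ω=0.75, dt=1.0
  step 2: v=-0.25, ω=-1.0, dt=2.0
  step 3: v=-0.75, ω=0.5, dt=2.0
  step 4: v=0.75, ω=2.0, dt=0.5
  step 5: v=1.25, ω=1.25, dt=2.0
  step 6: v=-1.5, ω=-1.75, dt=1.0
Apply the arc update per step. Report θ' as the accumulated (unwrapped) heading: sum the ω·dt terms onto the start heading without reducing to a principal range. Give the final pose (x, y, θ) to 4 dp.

step 1: θ'=1.0118 (R=1.6667) → pose (3.4816, 1.7260, 1.0118)
step 2: θ'=-0.9882 (R=0.2500) → pose (3.0609, 1.7210, -0.9882)
step 3: θ'=0.0118 (R=-1.5000) → pose (1.7907, 2.3956, 0.0118)
step 4: θ'=1.0118 (R=0.3750) → pose (2.1041, 2.5717, 1.0118)
step 5: θ'=3.5118 (R=1.0000) → pose (0.8946, 4.0343, 3.5118)
step 6: θ'=1.7618 (R=0.8571) → pose (2.0462, 3.3980, 1.7618)

(2.0462, 3.3980, 1.7618)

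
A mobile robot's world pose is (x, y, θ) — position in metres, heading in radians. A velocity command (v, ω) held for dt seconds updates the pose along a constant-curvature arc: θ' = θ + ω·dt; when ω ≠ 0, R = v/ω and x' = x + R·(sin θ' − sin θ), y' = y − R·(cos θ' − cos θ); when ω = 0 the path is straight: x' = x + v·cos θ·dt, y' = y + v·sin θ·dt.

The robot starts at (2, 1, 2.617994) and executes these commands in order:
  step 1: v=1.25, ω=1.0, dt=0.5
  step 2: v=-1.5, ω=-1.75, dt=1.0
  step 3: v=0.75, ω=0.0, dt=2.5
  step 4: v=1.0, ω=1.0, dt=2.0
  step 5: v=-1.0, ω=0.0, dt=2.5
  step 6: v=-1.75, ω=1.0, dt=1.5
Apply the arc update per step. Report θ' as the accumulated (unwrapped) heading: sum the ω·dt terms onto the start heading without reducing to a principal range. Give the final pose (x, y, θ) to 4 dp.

step 1: θ'=3.1180 (R=1.2500) → pose (1.4045, 1.1671, 3.1180)
step 2: θ'=1.3680 (R=0.8571) → pose (2.2238, 0.1376, 1.3680)
step 3: θ'=1.3680 (straight) → pose (2.6015, 1.9741, 1.3680)
step 4: θ'=3.3680 (R=1.0000) → pose (1.3975, 3.1500, 3.3680)
step 5: θ'=3.3680 (straight) → pose (3.8337, 3.7112, 3.3680)
step 6: θ'=4.8680 (R=-1.7500) → pose (5.1698, 5.6878, 4.8680)

(5.1698, 5.6878, 4.8680)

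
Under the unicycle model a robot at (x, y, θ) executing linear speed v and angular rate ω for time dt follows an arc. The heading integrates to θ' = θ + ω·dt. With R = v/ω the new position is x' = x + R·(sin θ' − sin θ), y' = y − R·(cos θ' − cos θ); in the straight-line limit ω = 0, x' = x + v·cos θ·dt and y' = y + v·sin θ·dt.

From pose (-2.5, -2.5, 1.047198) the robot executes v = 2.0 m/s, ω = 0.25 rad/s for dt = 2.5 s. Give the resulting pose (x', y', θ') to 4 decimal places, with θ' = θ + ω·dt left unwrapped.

(-1.4693, 2.3098, 1.6722)

θ' = 1.0472 + 0.25·2.5 = 1.6722
R = v/ω = 2.0/0.25 = 8.0000
x' = -2.5 + 8.0000·(sin 1.6722 − sin 1.0472) = -1.4693
y' = -2.5 − 8.0000·(cos 1.6722 − cos 1.0472) = 2.3098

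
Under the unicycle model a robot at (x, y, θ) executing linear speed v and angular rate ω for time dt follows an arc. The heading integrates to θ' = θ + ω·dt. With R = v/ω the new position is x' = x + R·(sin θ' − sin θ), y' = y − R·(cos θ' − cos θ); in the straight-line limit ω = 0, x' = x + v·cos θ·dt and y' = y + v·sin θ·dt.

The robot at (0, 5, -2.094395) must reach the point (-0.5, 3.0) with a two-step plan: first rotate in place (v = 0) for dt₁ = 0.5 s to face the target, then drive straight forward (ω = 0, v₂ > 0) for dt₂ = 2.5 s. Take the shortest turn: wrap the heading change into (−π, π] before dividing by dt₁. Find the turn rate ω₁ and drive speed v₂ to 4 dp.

heading to target = atan2(3−5, -0.5−0) = -1.8158
Δθ = wrap(-1.8158 − -2.0944) = 0.2786; ω₁ = Δθ/dt₁ = 0.5572
distance = √((-0.5−0)² + (3−5)²) = 2.0616; v₂ = distance/dt₂ = 0.8246

ω₁ = 0.5572, v₂ = 0.8246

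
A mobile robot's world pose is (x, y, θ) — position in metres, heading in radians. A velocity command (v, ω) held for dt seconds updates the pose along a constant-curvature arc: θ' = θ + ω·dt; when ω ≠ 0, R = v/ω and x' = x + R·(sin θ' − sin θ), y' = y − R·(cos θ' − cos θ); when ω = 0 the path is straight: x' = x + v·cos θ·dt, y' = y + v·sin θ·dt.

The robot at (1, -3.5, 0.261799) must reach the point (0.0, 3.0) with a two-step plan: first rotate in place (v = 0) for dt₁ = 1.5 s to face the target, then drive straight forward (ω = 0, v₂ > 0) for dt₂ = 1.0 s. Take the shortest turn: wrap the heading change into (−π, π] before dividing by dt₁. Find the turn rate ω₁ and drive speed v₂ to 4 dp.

ω₁ = 0.9744, v₂ = 6.5765

heading to target = atan2(3−-3.5, 0−1) = 1.7234
Δθ = wrap(1.7234 − 0.2618) = 1.4616; ω₁ = Δθ/dt₁ = 0.9744
distance = √((0−1)² + (3−-3.5)²) = 6.5765; v₂ = distance/dt₂ = 6.5765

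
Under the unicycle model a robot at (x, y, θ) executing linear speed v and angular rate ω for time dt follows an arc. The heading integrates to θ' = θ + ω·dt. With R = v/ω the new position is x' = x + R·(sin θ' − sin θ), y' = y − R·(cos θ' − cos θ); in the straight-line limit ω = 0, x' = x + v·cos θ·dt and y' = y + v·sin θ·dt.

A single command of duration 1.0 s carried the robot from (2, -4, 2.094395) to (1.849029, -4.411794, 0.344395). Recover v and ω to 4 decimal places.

v = -0.5000, ω = -1.7500

Δθ = 0.344395 − 2.094395 = -1.750000
ω = Δθ/dt = -1.750000/1.0 = -1.7500
R = −Δy/(cos θ' − cos θ) = 0.2857
v = R·ω = 0.2857·-1.7500 = -0.5000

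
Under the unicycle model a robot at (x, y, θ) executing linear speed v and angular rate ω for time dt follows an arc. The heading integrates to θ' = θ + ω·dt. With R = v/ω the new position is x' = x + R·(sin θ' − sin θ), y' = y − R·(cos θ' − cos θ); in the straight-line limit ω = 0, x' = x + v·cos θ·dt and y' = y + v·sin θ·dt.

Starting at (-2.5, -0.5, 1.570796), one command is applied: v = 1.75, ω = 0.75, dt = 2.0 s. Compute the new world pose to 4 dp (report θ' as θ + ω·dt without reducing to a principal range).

θ' = 1.5708 + 0.75·2.0 = 3.0708
R = v/ω = 1.75/0.75 = 2.3333
x' = -2.5 + 2.3333·(sin 3.0708 − sin 1.5708) = -4.6683
y' = -0.5 − 2.3333·(cos 3.0708 − cos 1.5708) = 1.8275

(-4.6683, 1.8275, 3.0708)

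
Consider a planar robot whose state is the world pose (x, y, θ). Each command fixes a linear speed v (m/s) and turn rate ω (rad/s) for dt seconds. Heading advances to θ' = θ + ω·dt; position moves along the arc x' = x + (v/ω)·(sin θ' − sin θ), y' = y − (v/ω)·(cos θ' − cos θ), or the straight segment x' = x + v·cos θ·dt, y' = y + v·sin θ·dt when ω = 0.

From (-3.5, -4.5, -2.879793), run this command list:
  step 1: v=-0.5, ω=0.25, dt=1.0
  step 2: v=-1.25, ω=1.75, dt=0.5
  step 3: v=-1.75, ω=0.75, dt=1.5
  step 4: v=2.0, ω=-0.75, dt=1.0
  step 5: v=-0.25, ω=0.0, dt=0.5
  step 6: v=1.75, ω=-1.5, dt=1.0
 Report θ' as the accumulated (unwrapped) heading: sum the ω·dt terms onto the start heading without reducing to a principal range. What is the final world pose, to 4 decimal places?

(-3.4251, -4.3817, -2.8798)

step 1: θ'=-2.6298 (R=-2.0000) → pose (-3.0381, -4.3119, -2.6298)
step 2: θ'=-1.7548 (R=-0.7143) → pose (-2.6857, -3.8198, -1.7548)
step 3: θ'=-0.6298 (R=-2.3333) → pose (-3.6054, -1.5072, -0.6298)
step 4: θ'=-1.3798 (R=-2.6667) → pose (-2.5578, -3.1560, -1.3798)
step 5: θ'=-1.3798 (straight) → pose (-2.5816, -3.0333, -1.3798)
step 6: θ'=-2.8798 (R=-1.1667) → pose (-3.4251, -4.3817, -2.8798)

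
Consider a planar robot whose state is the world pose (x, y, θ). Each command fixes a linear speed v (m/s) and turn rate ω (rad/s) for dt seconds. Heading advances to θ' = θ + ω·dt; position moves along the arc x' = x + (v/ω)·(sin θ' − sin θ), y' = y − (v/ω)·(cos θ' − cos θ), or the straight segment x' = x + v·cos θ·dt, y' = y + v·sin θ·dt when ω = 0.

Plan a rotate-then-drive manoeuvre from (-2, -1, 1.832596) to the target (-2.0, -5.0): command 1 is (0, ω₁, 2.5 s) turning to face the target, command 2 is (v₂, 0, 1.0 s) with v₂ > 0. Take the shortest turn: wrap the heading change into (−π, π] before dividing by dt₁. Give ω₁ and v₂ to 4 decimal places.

ω₁ = 1.1519, v₂ = 4.0000

heading to target = atan2(-5−-1, -2−-2) = -1.5708
Δθ = wrap(-1.5708 − 1.8326) = 2.8798; ω₁ = Δθ/dt₁ = 1.1519
distance = √((-2−-2)² + (-5−-1)²) = 4.0000; v₂ = distance/dt₂ = 4.0000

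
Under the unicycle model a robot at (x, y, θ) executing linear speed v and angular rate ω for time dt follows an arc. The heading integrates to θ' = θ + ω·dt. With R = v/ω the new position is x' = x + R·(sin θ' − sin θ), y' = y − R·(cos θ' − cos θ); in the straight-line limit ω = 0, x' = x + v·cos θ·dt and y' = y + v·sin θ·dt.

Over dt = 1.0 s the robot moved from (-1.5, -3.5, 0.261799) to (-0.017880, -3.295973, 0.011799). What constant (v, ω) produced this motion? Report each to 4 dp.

Δθ = 0.011799 − 0.261799 = -0.250000
ω = Δθ/dt = -0.250000/1.0 = -0.2500
R = Δx/(sin θ' − sin θ) = -6.0000
v = R·ω = -6.0000·-0.2500 = 1.5000

v = 1.5000, ω = -0.2500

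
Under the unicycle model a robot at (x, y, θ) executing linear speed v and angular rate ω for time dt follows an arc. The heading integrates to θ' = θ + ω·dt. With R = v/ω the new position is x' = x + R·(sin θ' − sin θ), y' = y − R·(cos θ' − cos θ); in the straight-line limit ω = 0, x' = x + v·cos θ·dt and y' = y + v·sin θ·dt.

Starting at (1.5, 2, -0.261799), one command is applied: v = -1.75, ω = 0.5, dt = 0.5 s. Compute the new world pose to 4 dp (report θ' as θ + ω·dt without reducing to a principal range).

(0.6354, 2.1190, -0.0118)

θ' = -0.2618 + 0.5·0.5 = -0.0118
R = v/ω = -1.75/0.5 = -3.5000
x' = 1.5 + -3.5000·(sin -0.0118 − sin -0.2618) = 0.6354
y' = 2 − -3.5000·(cos -0.0118 − cos -0.2618) = 2.1190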